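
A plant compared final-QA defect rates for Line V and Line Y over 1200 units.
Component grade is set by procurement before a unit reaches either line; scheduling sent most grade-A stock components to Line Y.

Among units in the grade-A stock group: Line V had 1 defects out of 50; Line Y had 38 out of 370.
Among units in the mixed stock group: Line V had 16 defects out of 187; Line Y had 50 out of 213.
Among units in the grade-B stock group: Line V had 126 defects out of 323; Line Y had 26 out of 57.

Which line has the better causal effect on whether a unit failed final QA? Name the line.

Within every component grade level Line V has the lower rate, yet pooled Line Y does — Simpson's reversal.
The imbalance in component grade arose from how units were allocated, not from anything the line did; and component grade independently affects the outcome. The pooled gap is confounded — condition on component grade.
Within each level — grade-A stock: 2.0% vs 10.3%; mixed stock: 8.6% vs 23.5%; grade-B stock: 39.0% vs 45.6% — Line V is lower every time.

Line V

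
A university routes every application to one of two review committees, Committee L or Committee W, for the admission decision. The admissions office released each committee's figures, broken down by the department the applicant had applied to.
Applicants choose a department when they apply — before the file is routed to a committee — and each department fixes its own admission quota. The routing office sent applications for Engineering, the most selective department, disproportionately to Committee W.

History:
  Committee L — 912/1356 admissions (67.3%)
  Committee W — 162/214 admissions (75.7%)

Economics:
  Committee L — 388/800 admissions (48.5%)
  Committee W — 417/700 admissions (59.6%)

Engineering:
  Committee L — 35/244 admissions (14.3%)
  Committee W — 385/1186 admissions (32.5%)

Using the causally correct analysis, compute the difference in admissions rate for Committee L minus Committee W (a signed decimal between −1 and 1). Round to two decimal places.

-0.12

Here department is a common cause — it drives both which review committee a case falls under and the outcome. The crude comparison mixes populations; the stratum-specific rates are the causally relevant ones.
Adjusting over the population distribution of department: 0.349·(0.673−0.757) + 0.333·(0.485−0.596) + 0.318·(0.143−0.325) = -0.124.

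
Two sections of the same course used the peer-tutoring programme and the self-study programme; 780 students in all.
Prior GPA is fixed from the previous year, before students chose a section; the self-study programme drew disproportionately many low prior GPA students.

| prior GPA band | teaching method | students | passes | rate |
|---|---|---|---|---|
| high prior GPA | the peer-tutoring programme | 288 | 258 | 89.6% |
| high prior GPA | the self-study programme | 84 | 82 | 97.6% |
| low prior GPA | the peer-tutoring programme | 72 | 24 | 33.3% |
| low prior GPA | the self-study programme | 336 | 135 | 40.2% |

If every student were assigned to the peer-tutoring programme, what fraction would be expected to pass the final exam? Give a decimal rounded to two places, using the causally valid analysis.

0.60

The stratified and pooled comparisons disagree (the self-study programme wins within each prior GPA band; the peer-tutoring programme wins overall), so the answer turns on the causal role of prior GPA band.
Prior GPA band satisfies the back-door criterion: it is not a descendant of the teaching method, and it blocks the spurious path from teaching method to outcome. Adjusting for it (i.e., using the within-prior GPA band rates) gives the causal effect.
Standardising the peer-tutoring programme to the population prior GPA band mix: 0.477·258/288 + 0.523·24/72 = 0.602.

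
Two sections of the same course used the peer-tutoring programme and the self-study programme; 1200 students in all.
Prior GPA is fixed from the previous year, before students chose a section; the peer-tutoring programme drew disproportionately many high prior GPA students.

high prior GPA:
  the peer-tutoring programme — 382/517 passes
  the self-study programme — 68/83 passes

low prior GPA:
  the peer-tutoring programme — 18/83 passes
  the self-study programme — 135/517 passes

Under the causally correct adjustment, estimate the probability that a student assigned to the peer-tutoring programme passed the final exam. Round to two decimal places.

0.48

Within every prior GPA band level the self-study programme has the higher rate, yet pooled the peer-tutoring programme does — Simpson's reversal.
Prior GPA band is set before the teaching method has any effect — it is not caused by the teaching method — and it independently drives the outcome. That makes it a confounder, so the causal comparison is within prior GPA band levels.
Standardising the peer-tutoring programme to the population prior GPA band mix: 0.500·382/517 + 0.500·18/83 = 0.478.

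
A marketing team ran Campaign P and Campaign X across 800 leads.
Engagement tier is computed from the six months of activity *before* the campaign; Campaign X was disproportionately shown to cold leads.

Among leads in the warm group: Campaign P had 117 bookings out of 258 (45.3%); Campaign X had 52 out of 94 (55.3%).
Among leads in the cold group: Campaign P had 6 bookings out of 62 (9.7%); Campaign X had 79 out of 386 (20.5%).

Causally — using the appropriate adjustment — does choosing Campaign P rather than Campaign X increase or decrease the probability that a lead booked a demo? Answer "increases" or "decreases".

decreases

Nothing the campaign does changes engagement tier; the imbalance is an allocation artefact. With engagement tier also predicting the outcome, the pooled figure is confounded, and the within-stratum comparison is the causal one.
Within each level — warm: 45.3% vs 55.3%; cold: 9.7% vs 20.5% — Campaign X is higher every time.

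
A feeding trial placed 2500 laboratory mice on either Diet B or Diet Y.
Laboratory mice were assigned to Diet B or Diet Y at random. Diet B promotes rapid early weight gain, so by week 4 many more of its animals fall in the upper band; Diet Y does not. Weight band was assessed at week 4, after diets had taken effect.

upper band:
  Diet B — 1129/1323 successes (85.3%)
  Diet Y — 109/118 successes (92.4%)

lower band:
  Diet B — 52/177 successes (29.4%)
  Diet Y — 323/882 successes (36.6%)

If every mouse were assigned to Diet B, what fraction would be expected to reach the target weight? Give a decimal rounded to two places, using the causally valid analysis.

Within every week-4 weight band level Diet Y has the higher rate, yet pooled Diet B does — Simpson's reversal.
Week-4 weight band lies on the pathway diet → week-4 weight band → outcome, so adjusting for it blocks the indirect effect. For the total causal effect of diet, use the unadjusted pooled rates.
So P(outcome | do(Diet B)) is just the pooled rate for Diet B: 1181/1500 = 0.787.

0.79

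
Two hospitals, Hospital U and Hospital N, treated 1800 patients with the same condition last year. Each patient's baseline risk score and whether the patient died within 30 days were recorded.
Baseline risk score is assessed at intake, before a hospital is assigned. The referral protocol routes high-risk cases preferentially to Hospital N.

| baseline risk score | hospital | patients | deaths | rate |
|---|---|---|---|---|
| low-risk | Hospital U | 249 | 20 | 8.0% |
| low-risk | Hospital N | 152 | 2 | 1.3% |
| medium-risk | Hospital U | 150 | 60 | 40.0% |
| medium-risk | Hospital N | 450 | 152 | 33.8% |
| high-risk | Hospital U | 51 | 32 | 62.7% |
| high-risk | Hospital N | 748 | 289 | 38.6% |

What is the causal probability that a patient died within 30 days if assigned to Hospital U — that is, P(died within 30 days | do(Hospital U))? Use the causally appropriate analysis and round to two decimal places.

Baseline risk score is set before the hospital has any effect — it is not caused by the hospital — and it independently drives the outcome. That makes it a confounder, so the causal comparison is within baseline risk score levels.
Standardising Hospital U to the population baseline risk score mix: 0.223·20/249 + 0.333·60/150 + 0.444·32/51 = 0.430.

0.43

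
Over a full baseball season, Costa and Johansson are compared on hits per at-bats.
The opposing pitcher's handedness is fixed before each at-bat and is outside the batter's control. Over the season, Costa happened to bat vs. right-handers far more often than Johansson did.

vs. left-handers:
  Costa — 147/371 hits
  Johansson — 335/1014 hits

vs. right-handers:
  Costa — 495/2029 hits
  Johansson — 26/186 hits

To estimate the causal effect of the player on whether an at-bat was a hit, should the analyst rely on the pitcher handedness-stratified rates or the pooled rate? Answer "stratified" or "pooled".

Pitcher handedness satisfies the back-door criterion: it is not a descendant of the player, and it blocks the spurious path from player to outcome. Adjusting for it (i.e., using the within-pitcher handedness rates) gives the causal effect.
Within each level — vs. left-handers: 39.6% vs 33.0%; vs. right-handers: 24.4% vs 14.0% — Costa is higher every time.

stratified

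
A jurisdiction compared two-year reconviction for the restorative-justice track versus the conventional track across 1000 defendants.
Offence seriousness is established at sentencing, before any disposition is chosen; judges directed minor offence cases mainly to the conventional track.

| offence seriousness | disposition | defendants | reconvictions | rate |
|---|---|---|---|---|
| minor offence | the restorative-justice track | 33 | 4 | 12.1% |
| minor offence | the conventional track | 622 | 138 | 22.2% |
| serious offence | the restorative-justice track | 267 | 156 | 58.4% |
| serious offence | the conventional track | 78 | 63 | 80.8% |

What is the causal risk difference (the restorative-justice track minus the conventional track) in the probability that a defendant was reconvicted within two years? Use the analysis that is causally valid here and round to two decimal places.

Offence seriousness is set before the disposition has any effect — it is not caused by the disposition — and it independently drives the outcome. That makes it a confounder, so the causal comparison is within offence seriousness levels.
Adjusting over the population distribution of offence seriousness: 0.655·(0.121−0.222) + 0.345·(0.584−0.808) = -0.143.

-0.14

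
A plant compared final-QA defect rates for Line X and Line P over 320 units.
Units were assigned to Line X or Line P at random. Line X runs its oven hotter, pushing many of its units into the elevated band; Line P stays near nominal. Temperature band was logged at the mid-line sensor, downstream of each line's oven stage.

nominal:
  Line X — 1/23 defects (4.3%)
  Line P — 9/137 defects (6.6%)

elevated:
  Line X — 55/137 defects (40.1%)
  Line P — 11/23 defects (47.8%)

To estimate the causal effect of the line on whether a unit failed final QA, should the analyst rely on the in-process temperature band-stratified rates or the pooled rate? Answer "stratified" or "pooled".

pooled

In-process temperature band is downstream of the line. One should not condition on a consequence of treatment, so the overall rates are the right comparison.
Pooled: Line X 35.0% vs Line P 12.5%; Line P is lower overall.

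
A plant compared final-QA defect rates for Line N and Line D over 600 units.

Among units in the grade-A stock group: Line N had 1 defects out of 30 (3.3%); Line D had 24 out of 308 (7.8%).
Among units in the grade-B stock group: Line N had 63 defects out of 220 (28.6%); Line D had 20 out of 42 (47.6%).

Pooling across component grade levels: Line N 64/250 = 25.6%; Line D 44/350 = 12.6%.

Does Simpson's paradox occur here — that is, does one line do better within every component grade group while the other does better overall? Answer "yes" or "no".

Within each component grade level (grade-A stock 3.3% vs 7.8%; grade-B stock 28.6% vs 47.6%), Line N has the lower rate every time. Pooled: 25.6% vs 12.6% — Line D has the lower rate overall. The two comparisons disagree.

yes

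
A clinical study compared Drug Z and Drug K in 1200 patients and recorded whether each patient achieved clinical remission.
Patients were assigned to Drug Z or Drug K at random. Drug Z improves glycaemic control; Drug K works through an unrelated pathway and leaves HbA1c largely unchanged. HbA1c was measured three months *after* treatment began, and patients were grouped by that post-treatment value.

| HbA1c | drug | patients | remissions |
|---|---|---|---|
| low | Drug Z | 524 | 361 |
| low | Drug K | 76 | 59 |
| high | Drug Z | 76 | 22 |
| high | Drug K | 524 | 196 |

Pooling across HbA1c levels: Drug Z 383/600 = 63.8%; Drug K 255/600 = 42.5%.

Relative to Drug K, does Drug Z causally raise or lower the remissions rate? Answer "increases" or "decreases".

The distribution of HbA1c is itself part of what the drug does — it is an intermediate outcome. Holding it fixed would remove that part of the effect; the total effect is the pooled difference.
Pooled: Drug Z 63.8% vs Drug K 42.5%; Drug Z is higher overall.

increases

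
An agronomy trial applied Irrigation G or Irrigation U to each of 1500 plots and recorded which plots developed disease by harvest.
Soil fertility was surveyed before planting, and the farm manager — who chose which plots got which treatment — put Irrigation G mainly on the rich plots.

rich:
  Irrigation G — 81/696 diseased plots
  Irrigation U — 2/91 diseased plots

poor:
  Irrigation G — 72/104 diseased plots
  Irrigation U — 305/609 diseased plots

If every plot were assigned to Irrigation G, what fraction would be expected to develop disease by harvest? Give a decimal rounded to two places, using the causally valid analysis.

0.39

The soil fertility-specific comparison favours Irrigation U throughout, but the pooled figures favour Irrigation G. The question is whether to condition on soil fertility.
Since soil fertility is a pre-existing factor (not a product of the irrigation) and it affects the outcome on its own, it is a confounder. The stratified rates, not the pooled rate, identify the causal effect.
Standardising Irrigation G to the population soil fertility mix: 0.525·81/696 + 0.475·72/104 = 0.390.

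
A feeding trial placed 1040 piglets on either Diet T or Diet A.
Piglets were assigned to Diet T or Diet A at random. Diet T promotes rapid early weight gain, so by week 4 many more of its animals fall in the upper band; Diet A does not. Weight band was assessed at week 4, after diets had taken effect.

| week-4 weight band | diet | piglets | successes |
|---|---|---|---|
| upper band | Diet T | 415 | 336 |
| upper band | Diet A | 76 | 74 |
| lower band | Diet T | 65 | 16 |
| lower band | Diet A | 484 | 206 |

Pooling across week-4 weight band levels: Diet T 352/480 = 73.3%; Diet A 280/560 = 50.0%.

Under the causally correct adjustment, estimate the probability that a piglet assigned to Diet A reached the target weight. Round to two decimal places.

Within every week-4 weight band level Diet A has the higher rate, yet pooled Diet T does — Simpson's reversal.
Week-4 weight band here is a post-treatment variable shaped by the diet; conditioning on it would introduce bias rather than remove it. The overall comparison is the causal one.
So P(outcome | do(Diet A)) is just the pooled rate for Diet A: 280/560 = 0.500.

0.50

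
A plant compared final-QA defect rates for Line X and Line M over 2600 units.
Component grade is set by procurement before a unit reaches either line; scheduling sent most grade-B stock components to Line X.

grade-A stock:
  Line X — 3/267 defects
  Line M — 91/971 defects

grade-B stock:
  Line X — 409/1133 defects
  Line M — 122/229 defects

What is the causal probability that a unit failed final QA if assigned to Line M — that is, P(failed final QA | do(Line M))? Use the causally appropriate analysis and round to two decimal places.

0.32

Component grade satisfies the back-door criterion: it is not a descendant of the line, and it blocks the spurious path from line to outcome. Adjusting for it (i.e., using the within-component grade rates) gives the causal effect.
Standardising Line M to the population component grade mix: 0.476·91/971 + 0.524·122/229 = 0.324.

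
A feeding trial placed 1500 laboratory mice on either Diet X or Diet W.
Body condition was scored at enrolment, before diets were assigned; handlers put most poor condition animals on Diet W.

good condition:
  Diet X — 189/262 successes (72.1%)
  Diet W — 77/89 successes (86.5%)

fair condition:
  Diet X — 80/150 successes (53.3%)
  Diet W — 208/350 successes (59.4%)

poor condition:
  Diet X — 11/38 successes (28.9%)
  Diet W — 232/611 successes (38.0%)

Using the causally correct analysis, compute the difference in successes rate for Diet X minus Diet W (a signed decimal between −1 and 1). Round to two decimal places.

-0.09

The stratified and pooled comparisons disagree (Diet W wins within each starting body condition; Diet X wins overall), so the answer turns on the causal role of starting body condition.
Starting body condition differs across diets for reasons unrelated to any effect of the diet itself, and it separately predicts the outcome — a classic confounder. We must compare within starting body condition levels.
Adjusting over the population distribution of starting body condition: 0.234·(0.721−0.865) + 0.333·(0.533−0.594) + 0.433·(0.289−0.380) = -0.093.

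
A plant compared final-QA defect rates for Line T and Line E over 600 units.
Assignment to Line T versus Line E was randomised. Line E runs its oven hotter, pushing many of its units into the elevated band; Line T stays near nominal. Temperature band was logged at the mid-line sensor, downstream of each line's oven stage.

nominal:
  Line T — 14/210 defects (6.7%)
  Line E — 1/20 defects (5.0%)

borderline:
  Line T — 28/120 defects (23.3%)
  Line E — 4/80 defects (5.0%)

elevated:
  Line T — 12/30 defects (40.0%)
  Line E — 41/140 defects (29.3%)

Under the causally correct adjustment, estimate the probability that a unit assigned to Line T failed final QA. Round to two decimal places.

Within every in-process temperature band level Line E has the lower rate, yet pooled Line T does — Simpson's reversal.
In-process temperature band here is a post-treatment variable shaped by the line; conditioning on it would introduce bias rather than remove it. The overall comparison is the causal one.
So P(outcome | do(Line T)) is just the pooled rate for Line T: 54/360 = 0.150.

0.15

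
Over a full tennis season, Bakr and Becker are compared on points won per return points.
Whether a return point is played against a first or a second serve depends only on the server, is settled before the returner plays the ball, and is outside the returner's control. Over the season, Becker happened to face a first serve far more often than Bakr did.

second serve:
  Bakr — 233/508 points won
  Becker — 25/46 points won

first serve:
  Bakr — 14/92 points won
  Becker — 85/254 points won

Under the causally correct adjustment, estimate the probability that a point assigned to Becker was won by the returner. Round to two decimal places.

0.46

Becker is higher inside every serve type stratum but Bakr is higher in aggregate. Whether to stratify depends on how serve type relates to the player.
The imbalance in serve type arose from how return points were allocated, not from anything the player did; and serve type independently affects the outcome. The pooled gap is confounded — condition on serve type.
Standardising Becker to the population serve type mix: 0.616·25/46 + 0.384·85/254 = 0.463.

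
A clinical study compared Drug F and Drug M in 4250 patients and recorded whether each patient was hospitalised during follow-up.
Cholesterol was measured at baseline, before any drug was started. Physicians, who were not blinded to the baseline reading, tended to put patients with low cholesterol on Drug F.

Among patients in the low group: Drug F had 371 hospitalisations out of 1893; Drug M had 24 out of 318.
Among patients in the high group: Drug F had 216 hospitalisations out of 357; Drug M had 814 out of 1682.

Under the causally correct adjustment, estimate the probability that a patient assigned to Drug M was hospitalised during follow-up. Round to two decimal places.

The stratified and pooled comparisons disagree (Drug M wins within each cholesterol; Drug F wins overall), so the answer turns on the causal role of cholesterol.
Nothing the drug does changes cholesterol; the imbalance is an allocation artefact. With cholesterol also predicting the outcome, the pooled figure is confounded, and the within-stratum comparison is the causal one.
Standardising Drug M to the population cholesterol mix: 0.520·24/318 + 0.480·814/1682 = 0.271.

0.27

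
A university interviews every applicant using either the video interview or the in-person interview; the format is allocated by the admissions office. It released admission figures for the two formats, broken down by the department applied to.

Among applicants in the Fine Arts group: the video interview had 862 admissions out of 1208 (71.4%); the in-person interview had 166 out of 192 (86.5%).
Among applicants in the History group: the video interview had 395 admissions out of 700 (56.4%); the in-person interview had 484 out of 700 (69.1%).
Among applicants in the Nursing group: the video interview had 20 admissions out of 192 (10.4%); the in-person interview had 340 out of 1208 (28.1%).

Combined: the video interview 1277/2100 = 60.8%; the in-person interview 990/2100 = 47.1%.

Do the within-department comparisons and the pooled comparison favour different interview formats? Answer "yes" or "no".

Within each department level (Fine Arts 71.4% vs 86.5%; History 56.4% vs 69.1%; Nursing 10.4% vs 28.1%), the in-person interview has the higher rate every time. Pooled: 60.8% vs 47.1% — the video interview has the higher rate overall. The two comparisons disagree.

yes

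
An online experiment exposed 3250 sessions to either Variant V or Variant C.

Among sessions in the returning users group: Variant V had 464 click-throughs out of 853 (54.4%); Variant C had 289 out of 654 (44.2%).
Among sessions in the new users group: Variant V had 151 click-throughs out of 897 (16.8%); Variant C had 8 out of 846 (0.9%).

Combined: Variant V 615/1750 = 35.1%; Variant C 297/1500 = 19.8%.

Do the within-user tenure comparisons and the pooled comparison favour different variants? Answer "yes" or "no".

no

Within each user tenure level (returning users 54.4% vs 44.2%; new users 16.8% vs 0.9%), Variant V has the higher rate every time. Pooled: 35.1% vs 19.8% — Variant V has the higher rate overall. They agree.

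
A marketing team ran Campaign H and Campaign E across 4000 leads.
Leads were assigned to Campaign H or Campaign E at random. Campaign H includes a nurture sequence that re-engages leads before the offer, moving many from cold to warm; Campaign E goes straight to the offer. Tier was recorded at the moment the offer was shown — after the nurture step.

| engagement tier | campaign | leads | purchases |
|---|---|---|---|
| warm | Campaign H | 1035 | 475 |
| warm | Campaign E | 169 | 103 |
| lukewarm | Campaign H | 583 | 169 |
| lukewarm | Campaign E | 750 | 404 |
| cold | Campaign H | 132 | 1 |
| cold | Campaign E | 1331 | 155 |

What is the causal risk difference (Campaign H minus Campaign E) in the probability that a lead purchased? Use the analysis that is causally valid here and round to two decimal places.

The stratified and pooled comparisons disagree (Campaign E wins within each engagement tier; Campaign H wins overall), so the answer turns on the causal role of engagement tier.
The distribution of engagement tier is itself part of what the campaign does — it is an intermediate outcome. Holding it fixed would remove that part of the effect; the total effect is the pooled difference.
The causal difference is the pooled difference: 0.369 − 0.294 = +0.074.

+0.07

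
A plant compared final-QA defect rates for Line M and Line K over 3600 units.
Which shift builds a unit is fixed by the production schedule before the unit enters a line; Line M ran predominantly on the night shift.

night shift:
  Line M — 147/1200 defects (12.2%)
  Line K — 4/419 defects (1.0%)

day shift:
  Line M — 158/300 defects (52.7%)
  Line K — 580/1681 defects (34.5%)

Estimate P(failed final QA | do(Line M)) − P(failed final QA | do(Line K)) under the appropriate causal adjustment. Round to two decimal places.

Line K is lower inside every shift stratum but Line M is lower in aggregate. Whether to stratify depends on how shift relates to the line.
Shift is set before the line has any effect — it is not caused by the line — and it independently drives the outcome. That makes it a confounder, so the causal comparison is within shift levels.
Adjusting over the population distribution of shift: 0.450·(0.122−0.010) + 0.550·(0.527−0.345) = +0.151.

+0.15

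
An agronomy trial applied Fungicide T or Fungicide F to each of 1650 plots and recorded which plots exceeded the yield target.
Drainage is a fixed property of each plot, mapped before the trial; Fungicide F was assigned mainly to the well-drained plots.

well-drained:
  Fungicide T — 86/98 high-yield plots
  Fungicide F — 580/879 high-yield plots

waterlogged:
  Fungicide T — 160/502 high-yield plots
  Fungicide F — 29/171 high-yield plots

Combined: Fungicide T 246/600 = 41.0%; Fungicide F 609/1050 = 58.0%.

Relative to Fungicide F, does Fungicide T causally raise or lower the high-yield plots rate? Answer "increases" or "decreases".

increases

The field drainage-specific comparison favours Fungicide T throughout, but the pooled figures favour Fungicide F. The question is whether to condition on field drainage.
Here field drainage is a common cause — it drives both which fungicide a case falls under and the outcome. The crude comparison mixes populations; the stratum-specific rates are the causally relevant ones.
Within each level — well-drained: 87.8% vs 66.0%; waterlogged: 31.9% vs 17.0% — Fungicide T is higher every time.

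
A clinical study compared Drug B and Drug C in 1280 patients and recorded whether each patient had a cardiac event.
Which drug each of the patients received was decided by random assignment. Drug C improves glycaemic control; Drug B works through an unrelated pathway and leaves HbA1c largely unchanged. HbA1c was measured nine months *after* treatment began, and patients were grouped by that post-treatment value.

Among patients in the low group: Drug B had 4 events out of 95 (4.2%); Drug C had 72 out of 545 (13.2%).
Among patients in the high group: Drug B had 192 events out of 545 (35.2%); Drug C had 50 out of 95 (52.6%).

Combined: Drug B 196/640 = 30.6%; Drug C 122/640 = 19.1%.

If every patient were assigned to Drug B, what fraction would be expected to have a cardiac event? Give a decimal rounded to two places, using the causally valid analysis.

The distribution of HbA1c is itself part of what the drug does — it is an intermediate outcome. Holding it fixed would remove that part of the effect; the total effect is the pooled difference.
So P(outcome | do(Drug B)) is just the pooled rate for Drug B: 196/640 = 0.306.

0.31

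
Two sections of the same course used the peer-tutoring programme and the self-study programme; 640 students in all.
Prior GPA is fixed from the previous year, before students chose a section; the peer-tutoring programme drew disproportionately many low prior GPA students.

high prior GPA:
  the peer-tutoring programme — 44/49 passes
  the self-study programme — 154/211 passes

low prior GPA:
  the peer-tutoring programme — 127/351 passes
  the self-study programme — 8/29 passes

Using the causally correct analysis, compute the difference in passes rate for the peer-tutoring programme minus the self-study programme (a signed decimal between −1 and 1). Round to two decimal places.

The imbalance in prior GPA band arose from how students were allocated, not from anything the teaching method did; and prior GPA band independently affects the outcome. The pooled gap is confounded — condition on prior GPA band.
Adjusting over the population distribution of prior GPA band: 0.406·(0.898−0.730) + 0.594·(0.362−0.276) = +0.119.

+0.12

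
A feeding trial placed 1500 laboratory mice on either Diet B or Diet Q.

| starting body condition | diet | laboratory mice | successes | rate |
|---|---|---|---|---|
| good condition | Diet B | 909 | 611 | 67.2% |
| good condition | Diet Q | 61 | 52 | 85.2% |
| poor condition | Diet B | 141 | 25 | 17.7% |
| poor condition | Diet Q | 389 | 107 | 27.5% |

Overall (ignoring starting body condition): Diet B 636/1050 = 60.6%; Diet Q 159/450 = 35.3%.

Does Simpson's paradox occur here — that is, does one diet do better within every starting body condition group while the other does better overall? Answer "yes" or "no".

yes

Within each starting body condition level (good condition 67.2% vs 85.2%; poor condition 17.7% vs 27.5%), Diet Q has the higher rate every time. Pooled: 60.6% vs 35.3% — Diet B has the higher rate overall. The two comparisons disagree.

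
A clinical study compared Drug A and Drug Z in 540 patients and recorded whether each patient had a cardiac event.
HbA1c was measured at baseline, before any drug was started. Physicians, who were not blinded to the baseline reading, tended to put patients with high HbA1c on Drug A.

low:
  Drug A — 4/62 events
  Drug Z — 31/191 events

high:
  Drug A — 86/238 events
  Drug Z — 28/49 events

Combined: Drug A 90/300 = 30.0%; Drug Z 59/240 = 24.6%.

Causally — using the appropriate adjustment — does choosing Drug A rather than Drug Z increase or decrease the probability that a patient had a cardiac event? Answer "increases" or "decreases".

decreases

Drug A is lower inside every HbA1c stratum but Drug Z is lower in aggregate. Whether to stratify depends on how HbA1c relates to the drug.
Here HbA1c is a common cause — it drives both which drug a case falls under and the outcome. The crude comparison mixes populations; the stratum-specific rates are the causally relevant ones.
Within each level — low: 6.5% vs 16.2%; high: 36.1% vs 57.1% — Drug A is lower every time.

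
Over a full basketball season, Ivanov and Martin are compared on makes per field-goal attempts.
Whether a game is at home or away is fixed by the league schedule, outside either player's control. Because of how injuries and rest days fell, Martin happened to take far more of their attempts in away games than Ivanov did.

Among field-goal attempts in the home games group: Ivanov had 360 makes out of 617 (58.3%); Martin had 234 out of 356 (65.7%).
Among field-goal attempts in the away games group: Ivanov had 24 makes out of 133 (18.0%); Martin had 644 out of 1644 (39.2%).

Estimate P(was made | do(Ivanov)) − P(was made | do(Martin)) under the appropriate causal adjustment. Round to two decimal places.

Martin is higher inside every game venue stratum but Ivanov is higher in aggregate. Whether to stratify depends on how game venue relates to the player.
Game venue differs across players for reasons unrelated to any effect of the player itself, and it separately predicts the outcome — a classic confounder. We must compare within game venue levels.
Adjusting over the population distribution of game venue: 0.354·(0.583−0.657) + 0.646·(0.180−0.392) = -0.163.

-0.16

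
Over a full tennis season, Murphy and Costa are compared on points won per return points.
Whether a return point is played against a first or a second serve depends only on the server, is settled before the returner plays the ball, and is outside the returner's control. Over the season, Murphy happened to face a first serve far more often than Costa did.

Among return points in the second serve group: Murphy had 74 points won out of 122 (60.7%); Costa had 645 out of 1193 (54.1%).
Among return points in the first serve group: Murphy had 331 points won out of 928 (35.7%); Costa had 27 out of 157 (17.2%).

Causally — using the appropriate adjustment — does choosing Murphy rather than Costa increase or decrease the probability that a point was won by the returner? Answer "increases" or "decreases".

The serve type-specific comparison favours Murphy throughout, but the pooled figures favour Costa. The question is whether to condition on serve type.
Since serve type is a pre-existing factor (not a product of the player) and it affects the outcome on its own, it is a confounder. The stratified rates, not the pooled rate, identify the causal effect.
Within each level — second serve: 60.7% vs 54.1%; first serve: 35.7% vs 17.2% — Murphy is higher every time.

increases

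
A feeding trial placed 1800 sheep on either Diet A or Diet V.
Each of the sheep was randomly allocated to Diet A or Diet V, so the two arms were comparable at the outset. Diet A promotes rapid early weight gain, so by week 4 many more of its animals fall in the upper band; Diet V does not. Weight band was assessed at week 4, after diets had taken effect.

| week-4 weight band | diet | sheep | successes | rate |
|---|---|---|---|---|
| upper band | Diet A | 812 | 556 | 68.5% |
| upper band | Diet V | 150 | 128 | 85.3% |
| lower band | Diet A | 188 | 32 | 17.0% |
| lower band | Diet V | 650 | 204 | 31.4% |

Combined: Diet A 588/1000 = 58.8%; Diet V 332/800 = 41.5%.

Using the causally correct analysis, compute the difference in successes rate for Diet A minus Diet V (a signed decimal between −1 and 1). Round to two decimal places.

Week-4 weight band is recorded after the diet and is itself shifted by it — it sits on the causal path from diet to outcome. Conditioning on a mediator would strip out part of the effect we want; the pooled comparison gives the total causal effect.
The causal difference is the pooled difference: 0.588 − 0.415 = +0.173.

+0.17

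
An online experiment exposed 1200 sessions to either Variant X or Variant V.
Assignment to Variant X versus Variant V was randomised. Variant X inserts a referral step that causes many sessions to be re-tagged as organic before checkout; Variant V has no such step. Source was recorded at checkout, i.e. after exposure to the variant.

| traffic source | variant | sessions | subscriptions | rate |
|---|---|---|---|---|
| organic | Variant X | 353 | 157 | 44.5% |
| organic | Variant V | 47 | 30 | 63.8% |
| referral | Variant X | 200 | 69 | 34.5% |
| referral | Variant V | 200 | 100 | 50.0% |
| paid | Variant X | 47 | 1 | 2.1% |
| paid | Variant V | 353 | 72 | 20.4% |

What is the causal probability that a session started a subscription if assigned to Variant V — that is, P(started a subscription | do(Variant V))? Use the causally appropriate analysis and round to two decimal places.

0.34

The traffic source-specific comparison favours Variant V throughout, but the pooled figures favour Variant X. The question is whether to condition on traffic source.
Traffic source is recorded after the variant and is itself shifted by it — it sits on the causal path from variant to outcome. Conditioning on a mediator would strip out part of the effect we want; the pooled comparison gives the total causal effect.
So P(outcome | do(Variant V)) is just the pooled rate for Variant V: 202/600 = 0.337.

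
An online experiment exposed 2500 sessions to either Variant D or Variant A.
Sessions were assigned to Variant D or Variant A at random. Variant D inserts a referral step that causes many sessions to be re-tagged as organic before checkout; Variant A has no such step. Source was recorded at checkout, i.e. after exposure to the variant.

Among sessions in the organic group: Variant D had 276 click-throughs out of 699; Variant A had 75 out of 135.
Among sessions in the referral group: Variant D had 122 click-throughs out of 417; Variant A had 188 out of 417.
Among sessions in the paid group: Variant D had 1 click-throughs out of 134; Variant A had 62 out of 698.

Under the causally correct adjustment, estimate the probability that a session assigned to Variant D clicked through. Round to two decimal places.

The traffic source-specific comparison favours Variant A throughout, but the pooled figures favour Variant D. The question is whether to condition on traffic source.
Traffic source here is a post-treatment variable shaped by the variant; conditioning on it would introduce bias rather than remove it. The overall comparison is the causal one.
So P(outcome | do(Variant D)) is just the pooled rate for Variant D: 399/1250 = 0.319.

0.32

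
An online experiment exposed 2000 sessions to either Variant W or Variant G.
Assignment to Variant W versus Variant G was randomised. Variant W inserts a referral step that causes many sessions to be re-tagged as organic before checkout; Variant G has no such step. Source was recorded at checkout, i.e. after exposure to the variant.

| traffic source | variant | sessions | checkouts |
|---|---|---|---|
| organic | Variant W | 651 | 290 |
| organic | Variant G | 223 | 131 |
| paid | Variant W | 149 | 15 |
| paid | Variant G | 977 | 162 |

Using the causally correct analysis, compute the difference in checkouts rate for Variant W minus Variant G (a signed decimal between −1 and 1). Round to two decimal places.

+0.14

The traffic source-specific comparison favours Variant G throughout, but the pooled figures favour Variant W. The question is whether to condition on traffic source.
Traffic source is recorded after the variant and is itself shifted by it — it sits on the causal path from variant to outcome. Conditioning on a mediator would strip out part of the effect we want; the pooled comparison gives the total causal effect.
The causal difference is the pooled difference: 0.381 − 0.244 = +0.137.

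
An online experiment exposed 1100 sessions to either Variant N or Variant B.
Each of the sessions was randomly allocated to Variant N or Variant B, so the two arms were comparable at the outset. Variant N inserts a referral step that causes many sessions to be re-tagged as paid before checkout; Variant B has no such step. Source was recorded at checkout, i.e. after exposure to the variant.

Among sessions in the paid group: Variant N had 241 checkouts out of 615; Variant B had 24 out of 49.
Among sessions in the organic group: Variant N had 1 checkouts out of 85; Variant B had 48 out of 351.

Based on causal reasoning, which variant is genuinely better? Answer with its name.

Variant N

The distribution of traffic source is itself part of what the variant does — it is an intermediate outcome. Holding it fixed would remove that part of the effect; the total effect is the pooled difference.
Pooled: Variant N 34.6% vs Variant B 18.0%; Variant N is higher overall.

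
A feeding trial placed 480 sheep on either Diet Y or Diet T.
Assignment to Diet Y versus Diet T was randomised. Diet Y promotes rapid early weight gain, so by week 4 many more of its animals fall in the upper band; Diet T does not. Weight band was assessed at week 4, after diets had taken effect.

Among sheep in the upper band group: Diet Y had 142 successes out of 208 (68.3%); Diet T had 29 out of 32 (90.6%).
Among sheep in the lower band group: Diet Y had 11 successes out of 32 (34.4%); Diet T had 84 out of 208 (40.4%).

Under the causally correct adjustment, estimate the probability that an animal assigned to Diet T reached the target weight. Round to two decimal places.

0.47

The week-4 weight band-specific comparison favours Diet T throughout, but the pooled figures favour Diet Y. The question is whether to condition on week-4 weight band.
Because the diet influences week-4 weight band, week-4 weight band is a post-treatment mediator, not a confounder. Stratifying on it would bias the estimate; the causal effect is the crude pooled difference.
So P(outcome | do(Diet T)) is just the pooled rate for Diet T: 113/240 = 0.471.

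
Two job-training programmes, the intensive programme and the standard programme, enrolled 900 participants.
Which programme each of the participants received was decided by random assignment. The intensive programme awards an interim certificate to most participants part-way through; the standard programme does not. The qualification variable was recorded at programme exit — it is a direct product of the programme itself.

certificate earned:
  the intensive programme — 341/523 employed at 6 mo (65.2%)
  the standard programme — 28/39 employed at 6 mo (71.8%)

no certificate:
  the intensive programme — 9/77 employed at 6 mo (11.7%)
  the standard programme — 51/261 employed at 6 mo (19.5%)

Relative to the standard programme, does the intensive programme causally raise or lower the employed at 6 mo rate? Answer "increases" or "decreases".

increases

The qualification attained during the programme-specific comparison favours the standard programme throughout, but the pooled figures favour the intensive programme. The question is whether to condition on qualification attained during the programme.
Qualification attained during the programme is downstream of the programme. One should not condition on a consequence of treatment, so the overall rates are the right comparison.
Pooled: the intensive programme 58.3% vs the standard programme 26.3%; the intensive programme is higher overall.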